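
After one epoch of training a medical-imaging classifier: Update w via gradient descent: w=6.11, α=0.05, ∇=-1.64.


w_new = w - α·∇
= 6.11 - 0.05·-1.64
= 6.11 + 0.082
= 6.192

6.192


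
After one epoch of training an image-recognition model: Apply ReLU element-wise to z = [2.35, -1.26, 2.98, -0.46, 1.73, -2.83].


ReLU(2.35) = max(0, 2.35) = 2.35
ReLU(-1.26) = max(0, -1.26) = 0.0
ReLU(2.98) = max(0, 2.98) = 2.98
ReLU(-0.46) = max(0, -0.46) = 0.0
ReLU(1.73) = max(0, 1.73) = 1.73
ReLU(-2.83) = max(0, -2.83) = 0.0
result = [2.35, 0.0, 2.98, 0.0, 1.73, 0.0]

[2.35, 0.0, 2.98, 0.0, 1.73, 0.0]


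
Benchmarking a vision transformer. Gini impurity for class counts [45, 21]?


Probabilities: [45/66, 21/66] ≈ [0.6818, 0.3182]
Σpᵢ² = (2025 + 441)/66² = 2466/4356
Gini = 1 - Σpᵢ² = 1 - 2466/4356 = 0.4339

0.4339


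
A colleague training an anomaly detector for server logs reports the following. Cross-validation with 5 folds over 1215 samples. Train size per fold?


Fold size = 1215/5 = 243
Training per fold = 1215 - 243 = 972

972


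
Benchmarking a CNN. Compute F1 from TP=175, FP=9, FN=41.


Precision = 175/184 = 0.9511
Recall = 175/216 = 0.8102
F1 = 2·P·R/(P+R) = 2·TP/(2·TP+FP+FN) = 350/(350+9+41) = 350/400 = 0.875

0.875


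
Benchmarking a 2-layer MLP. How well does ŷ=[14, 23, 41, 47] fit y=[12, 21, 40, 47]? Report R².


ȳ = 30
SS_res = Σ(y-ŷ)² = 9
SS_tot = Σ(y-ȳ)² = 794
R² = 1 - SS_res/SS_tot = 1 - 0.0113 = 0.9887

0.9887


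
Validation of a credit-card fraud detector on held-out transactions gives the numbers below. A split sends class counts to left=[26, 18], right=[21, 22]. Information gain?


Parent = [47, 40], H_parent = 0.9953
H_left = 0.976 (n=44), H_right = 0.9996 (n=43)
H_children = (44/87)·0.976 + (43/87)·0.9996 = 0.9877
IG = 0.9953 - 0.9877 = 0.0076

0.0076


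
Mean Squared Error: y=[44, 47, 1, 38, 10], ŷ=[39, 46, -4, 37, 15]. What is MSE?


Squared errors: (44-39)²=25, (47-46)²=1, (1+ 4)²=25, (38-37)²=1, (10-15)²=25
Sum = 77
MSE = 77/5 = 77/5

77/5


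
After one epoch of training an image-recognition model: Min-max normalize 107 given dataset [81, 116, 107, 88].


min=81, max=116
(107-81)/(116-81) = 26/35 = 0.7429

0.7429


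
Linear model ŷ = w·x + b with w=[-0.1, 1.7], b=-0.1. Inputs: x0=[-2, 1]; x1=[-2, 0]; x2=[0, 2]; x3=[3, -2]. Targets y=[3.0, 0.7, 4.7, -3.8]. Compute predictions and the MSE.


ŷ0 = (-0.1)·(-2) + (1.7)·(1) - 0.1 = 1.8
ŷ1 = (-0.1)·(-2) + (1.7)·(0) - 0.1 = 0.1
ŷ2 = (-0.1)·(0) + (1.7)·(2) - 0.1 = 3.3
ŷ3 = (-0.1)·(3) + (1.7)·(-2) - 0.1 = -3.8
errors² = [1.44, 0.36, 1.96, 0.0]
MSE = 3.7600/4 = 0.94

0.94


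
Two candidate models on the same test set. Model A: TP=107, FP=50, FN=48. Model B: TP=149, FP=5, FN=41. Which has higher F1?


Model A: P=107/157=0.6815, R=107/155=0.6903, F1=2PR/(P+R)=2TP/(2TP+FP+FN)=214/312=0.6859
Model B: P=149/154=0.9675, R=149/190=0.7842, F1=2PR/(P+R)=2TP/(2TP+FP+FN)=298/344=0.8663
0.6859 < 0.8663 → Model B

Model B


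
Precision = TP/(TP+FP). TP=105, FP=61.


Precision = TP/(TP+FP)
= 105/(105+61)
= 105/166 = 63.25%

63.25%


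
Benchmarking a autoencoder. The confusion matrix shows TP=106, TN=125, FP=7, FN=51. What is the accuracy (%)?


Accuracy = (TP+TN)/(TP+TN+FP+FN)
= (106+125)/(289)
= 231/289 = 79.93%

79.93%


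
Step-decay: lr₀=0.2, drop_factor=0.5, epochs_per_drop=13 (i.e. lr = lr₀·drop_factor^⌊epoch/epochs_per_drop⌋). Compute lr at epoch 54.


n_drops = ⌊54/13⌋ = 4
lr = 0.2·0.5^4 = 0.2·0.0625 = 0.0125

0.0125


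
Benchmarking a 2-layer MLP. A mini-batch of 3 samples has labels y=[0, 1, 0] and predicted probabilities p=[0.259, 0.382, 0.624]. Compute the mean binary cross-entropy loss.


L[0] = -ln(1-0.259) = -ln(0.741) = 0.2998
L[1] = -ln(0.382) = 0.9623
L[2] = -ln(1-0.624) = -ln(0.376) = 0.9782
mean = (0.2998 + 0.9623 + 0.9782)/3 = 0.7468

0.7468


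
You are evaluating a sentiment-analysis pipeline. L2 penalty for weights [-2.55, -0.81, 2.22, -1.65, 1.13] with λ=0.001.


‖w‖₂² = (-2.55)² + (-0.81)² + (2.22)² + (-1.65)² + (1.13)²
     = 6.5025 + 0.6561 + 4.9284 + 2.7225 + 1.2769
     = 16.0864
λ·‖w‖₂² = 0.001·16.0864 = 0.016086

0.016086


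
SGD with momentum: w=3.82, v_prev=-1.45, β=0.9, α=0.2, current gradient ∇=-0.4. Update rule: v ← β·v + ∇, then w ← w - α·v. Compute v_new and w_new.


v_new = 0.9·-1.45 - 0.4 = -1.305 - 0.4 = -1.705
w_new = 3.82 - 0.2·-1.705 = 3.82 + 0.341 = 4.161

v_new=-1.705, w_new=4.161


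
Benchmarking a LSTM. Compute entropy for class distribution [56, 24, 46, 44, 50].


Probabilities: [56/220, 24/220, 46/220, 44/220, 50/220] ≈ [0.2545, 0.1091, 0.2091, 0.2, 0.2273]
H = -((56/220)·log₂(56/220) + (24/220)·log₂(24/220) + (46/220)·log₂(46/220) + (44/220)·log₂(44/220) + (50/220)·log₂(50/220))
  = 2.2734 bits

2.2734 bits


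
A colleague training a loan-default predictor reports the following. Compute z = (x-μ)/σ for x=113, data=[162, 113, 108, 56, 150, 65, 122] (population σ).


μ = 110.8571, σ = 36.6389
z = (113 - 110.8571)/36.6389 = 0.0585

0.0585


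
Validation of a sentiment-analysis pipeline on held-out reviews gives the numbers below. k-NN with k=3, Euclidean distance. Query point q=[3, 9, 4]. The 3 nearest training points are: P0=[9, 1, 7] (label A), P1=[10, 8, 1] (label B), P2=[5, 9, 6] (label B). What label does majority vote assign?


d(q,P0) = 10.4403  (label A)
d(q,P1) = 7.6811  (label B)
d(q,P2) = 2.8284  (label B)
Votes: A=1, B=2
Majority → B

B


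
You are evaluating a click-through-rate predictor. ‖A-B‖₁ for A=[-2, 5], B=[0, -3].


d = |-2-0| + |5+ 3|
  = 2 + 8
  = 10

10


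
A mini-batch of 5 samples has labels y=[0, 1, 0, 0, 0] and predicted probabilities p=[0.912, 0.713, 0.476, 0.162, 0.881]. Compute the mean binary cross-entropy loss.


L[0] = -ln(1-0.912) = -ln(0.088) = 2.4304
L[1] = -ln(0.713) = 0.3383
L[2] = -ln(1-0.476) = -ln(0.524) = 0.6463
L[3] = -ln(1-0.162) = -ln(0.838) = 0.1767
L[4] = -ln(1-0.881) = -ln(0.119) = 2.1286
mean = (2.4304 + 0.3383 + 0.6463 + 0.1767 + 2.1286)/5 = 1.1441

1.1441


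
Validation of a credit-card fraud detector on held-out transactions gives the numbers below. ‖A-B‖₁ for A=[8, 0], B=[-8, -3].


d = |8+ 8| + |0+ 3|
  = 16 + 3
  = 19

19


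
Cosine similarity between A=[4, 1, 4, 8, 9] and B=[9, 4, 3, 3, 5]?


A·B = 4·9 + 1·4 + 4·3 + 8·3 + 9·5 = 121
‖A‖ = √178 = 13.3417, ‖B‖ = √140 = 11.8322
cos = 121/(√178·√140) = 121/√24920 = 0.7665

0.7665


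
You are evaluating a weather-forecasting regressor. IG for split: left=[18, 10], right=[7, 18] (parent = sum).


Parent = [25, 28], H_parent = 0.9977
H_left = 0.9403 (n=28), H_right = 0.8555 (n=25)
H_children = (28/53)·0.9403 + (25/53)·0.8555 = 0.9003
IG = 0.9977 - 0.9003 = 0.0974

0.0974


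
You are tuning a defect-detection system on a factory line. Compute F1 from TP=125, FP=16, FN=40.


Precision = 125/141 = 0.8865
Recall = 125/165 = 0.7576
F1 = 2·P·R/(P+R) = 2·TP/(2·TP+FP+FN) = 250/(250+16+40) = 250/306 = 0.817

0.817


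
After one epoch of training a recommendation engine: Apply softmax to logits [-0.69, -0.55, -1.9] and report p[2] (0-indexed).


Exponentials: e^-0.69=0.5016, e^-0.55=0.5769, e^-1.9=0.1496
Sum = 1.2281
Softmax = [0.4084, 0.4698, 0.1218]
p[2] = 0.1496/1.2281 = 0.1218

0.1218


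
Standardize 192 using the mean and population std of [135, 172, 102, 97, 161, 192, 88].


μ = 135.2857, σ = 37.8633
z = (192 - 135.2857)/37.8633 = 1.4979

1.4979


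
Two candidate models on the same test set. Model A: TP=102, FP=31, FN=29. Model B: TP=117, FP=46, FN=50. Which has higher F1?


Model A: P=102/133=0.7669, R=102/131=0.7786, F1=2PR/(P+R)=2TP/(2TP+FP+FN)=204/264=0.7727
Model B: P=117/163=0.7178, R=117/167=0.7006, F1=2PR/(P+R)=2TP/(2TP+FP+FN)=234/330=0.7091
0.7727 > 0.7091 → Model A

Model A


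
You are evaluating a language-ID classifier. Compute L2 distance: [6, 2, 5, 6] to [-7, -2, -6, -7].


d = √((6+ 7)² + (2+ 2)² + (5+ 6)² + (6+ 7)²)
  = √(169 + 16 + 121 + 169)
  = √475 = 21.7945

21.7945


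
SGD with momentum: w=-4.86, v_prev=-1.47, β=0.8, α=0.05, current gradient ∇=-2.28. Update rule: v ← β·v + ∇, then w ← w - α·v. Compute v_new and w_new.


v_new = 0.8·-1.47 - 2.28 = -1.176 - 2.28 = -3.456
w_new = -4.86 - 0.05·-3.456 = -4.86 + 0.1728 = -4.6872

v_new=-3.456, w_new=-4.6872


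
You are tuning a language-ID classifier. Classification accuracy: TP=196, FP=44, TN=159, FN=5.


Accuracy = (TP+TN)/(TP+TN+FP+FN)
= (196+159)/(404)
= 355/404 = 87.87%

87.87%


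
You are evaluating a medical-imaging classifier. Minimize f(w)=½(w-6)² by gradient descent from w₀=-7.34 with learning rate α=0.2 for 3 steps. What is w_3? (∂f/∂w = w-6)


step 1: grad = -7.34-6 = -13.34; w = -7.34 - 0.2·(-13.34) = -4.672
step 2: grad = -4.672-6 = -10.672; w = -4.672 - 0.2·(-10.672) = -2.5376
step 3: grad = -2.5376-6 = -8.5376; w = -2.5376 - 0.2·(-8.5376) = -0.83008

-0.83008


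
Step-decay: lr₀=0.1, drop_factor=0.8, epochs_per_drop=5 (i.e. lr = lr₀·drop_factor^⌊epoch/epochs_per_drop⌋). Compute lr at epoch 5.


n_drops = ⌊5/5⌋ = 1
lr = 0.1·0.8^1 = 0.1·0.8 = 0.08

0.08


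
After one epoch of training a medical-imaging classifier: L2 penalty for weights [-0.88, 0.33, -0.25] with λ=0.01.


‖w‖₂² = (-0.88)² + (0.33)² + (-0.25)²
     = 0.7744 + 0.1089 + 0.0625
     = 0.9458
λ·‖w‖₂² = 0.01·0.9458 = 0.009458

0.009458


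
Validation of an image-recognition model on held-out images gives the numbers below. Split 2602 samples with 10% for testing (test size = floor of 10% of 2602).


Test = ⌊2602·10/100⌋ = 260
Train = 2602 - 260 = 2342

Train: 2342, Test: 260


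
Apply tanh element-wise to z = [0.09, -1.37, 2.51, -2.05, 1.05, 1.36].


tanh(0.09) = 0.0898
tanh(-1.37) = -0.8787
tanh(2.51) = 0.9869
tanh(-2.05) = -0.9674
tanh(1.05) = 0.7818
tanh(1.36) = 0.8764
result = [0.0898, -0.8787, 0.9869, -0.9674, 0.7818, 0.8764]

[0.0898, -0.8787, 0.9869, -0.9674, 0.7818, 0.8764]


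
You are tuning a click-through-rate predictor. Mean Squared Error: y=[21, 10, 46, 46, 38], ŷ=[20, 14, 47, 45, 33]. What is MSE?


Squared errors: (21-20)²=1, (10-14)²=16, (46-47)²=1, (46-45)²=1, (38-33)²=25
Sum = 44
MSE = 44/5 = 44/5

44/5


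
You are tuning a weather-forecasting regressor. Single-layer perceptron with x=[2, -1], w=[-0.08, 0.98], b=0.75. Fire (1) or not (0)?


z = (2)·(-0.08) + (-1)·(0.98) + 0.75
  = -0.39
step(z) = 0 (z<0)

0


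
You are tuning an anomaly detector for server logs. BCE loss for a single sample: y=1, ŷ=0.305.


BCE = -[y·ln(p) + (1-y)·ln(1-p)]
= -1·ln(0.305) - 0
= -ln(0.305) = 1.1874

1.1874


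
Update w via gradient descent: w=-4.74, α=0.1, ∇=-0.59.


w_new = w - α·∇
= -4.74 - 0.1·-0.59
= -4.74 + 0.059
= -4.681

-4.681


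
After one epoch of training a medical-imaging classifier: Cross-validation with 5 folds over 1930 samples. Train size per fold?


Fold size = 1930/5 = 386
Training per fold = 1930 - 386 = 1544

1544


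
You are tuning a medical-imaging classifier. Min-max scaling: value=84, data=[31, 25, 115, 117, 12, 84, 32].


min=12, max=117
(84-12)/(117-12) = 72/105 = 0.6857

0.6857


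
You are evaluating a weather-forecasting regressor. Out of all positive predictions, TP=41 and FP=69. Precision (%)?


Precision = TP/(TP+FP)
= 41/(41+69)
= 41/110 = 37.27%

37.27%


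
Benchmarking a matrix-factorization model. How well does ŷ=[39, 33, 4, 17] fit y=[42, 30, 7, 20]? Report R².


ȳ = 24.75
SS_res = Σ(y-ŷ)² = 36
SS_tot = Σ(y-ȳ)² = 662.75
R² = 1 - SS_res/SS_tot = 1 - 0.0543 = 0.9457

0.9457


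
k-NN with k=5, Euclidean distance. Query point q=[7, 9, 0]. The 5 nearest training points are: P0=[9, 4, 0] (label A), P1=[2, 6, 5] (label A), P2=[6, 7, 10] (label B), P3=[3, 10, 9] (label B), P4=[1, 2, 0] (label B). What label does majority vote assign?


d(q,P0) = 5.3852  (label A)
d(q,P1) = 7.6811  (label A)
d(q,P2) = 10.247  (label B)
d(q,P3) = 9.8995  (label B)
d(q,P4) = 9.2195  (label B)
Votes: A=2, B=3
Majority → B

B


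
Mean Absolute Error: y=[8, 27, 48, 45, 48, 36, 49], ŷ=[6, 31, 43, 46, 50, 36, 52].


Absolute errors: |8-6|=2, |27-31|=4, |48-43|=5, |45-46|=1, |48-50|=2, |36-36|=0, |49-52|=3
Sum = 17
MAE = 17/7 = 17/7

17/7


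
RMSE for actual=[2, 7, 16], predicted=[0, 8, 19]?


MSE = 14/3 = 4.6667
RMSE = √(14/3) = 2.1602

2.1602


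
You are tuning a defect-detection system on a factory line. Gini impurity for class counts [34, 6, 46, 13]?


Probabilities: [34/99, 6/99, 46/99, 13/99] ≈ [0.3434, 0.0606, 0.4646, 0.1313]
Σpᵢ² = (1156 + 36 + 2116 + 169)/99² = 3477/9801
Gini = 1 - Σpᵢ² = 1 - 3477/9801 = 0.6452

0.6452


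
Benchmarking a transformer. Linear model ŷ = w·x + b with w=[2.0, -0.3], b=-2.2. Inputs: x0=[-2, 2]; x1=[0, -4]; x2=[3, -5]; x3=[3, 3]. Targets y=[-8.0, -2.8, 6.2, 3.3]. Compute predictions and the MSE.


ŷ0 = (2.0)·(-2) + (-0.3)·(2) - 2.2 = -6.8
ŷ1 = (2.0)·(0) + (-0.3)·(-4) - 2.2 = -1.0
ŷ2 = (2.0)·(3) + (-0.3)·(-5) - 2.2 = 5.3
ŷ3 = (2.0)·(3) + (-0.3)·(3) - 2.2 = 2.9
errors² = [1.44, 3.24, 0.81, 0.16]
MSE = 5.6500/4 = 1.4125

1.4125


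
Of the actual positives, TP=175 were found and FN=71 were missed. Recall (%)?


Recall = TP/(TP+FN)
= 175/(175+71)
= 175/246 = 71.14%

71.14%


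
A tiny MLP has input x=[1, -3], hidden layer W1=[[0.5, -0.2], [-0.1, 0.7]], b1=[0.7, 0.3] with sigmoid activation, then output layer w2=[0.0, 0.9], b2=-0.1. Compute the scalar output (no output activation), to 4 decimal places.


z1[0] = (0.5)·(1) + (-0.2)·(-3) + 0.7 = 1.8
z1[1] = (-0.1)·(1) + (0.7)·(-3) + 0.3 = -1.9
h = sigmoid(z1) = [0.8581, 0.1301]
output = (0.0)·(0.8581) + (0.9)·(0.1301) - 0.1 = 0.0171

0.0171


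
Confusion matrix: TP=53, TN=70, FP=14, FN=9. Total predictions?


Total = TP + TN + FP + FN
= 53 + 70 + 14 + 9
= 146
(Predicted positive: 67, predicted negative: 79)

146


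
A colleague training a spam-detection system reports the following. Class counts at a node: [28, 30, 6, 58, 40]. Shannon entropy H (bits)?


Probabilities: [28/162, 30/162, 6/162, 58/162, 40/162] ≈ [0.1728, 0.1852, 0.037, 0.358, 0.2469]
H = -((28/162)·log₂(28/162) + (30/162)·log₂(30/162) + (6/162)·log₂(6/162) + (58/162)·log₂(58/162) + (40/162)·log₂(40/162))
  = 2.0932 bits

2.0932 bits


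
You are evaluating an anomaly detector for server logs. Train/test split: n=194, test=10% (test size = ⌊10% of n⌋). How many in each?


Test = ⌊194·10/100⌋ = 19
Train = 194 - 19 = 175

Train: 175, Test: 19


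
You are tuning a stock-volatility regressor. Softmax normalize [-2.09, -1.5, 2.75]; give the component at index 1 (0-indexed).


Exponentials: e^-2.09=0.1237, e^-1.5=0.2231, e^2.75=15.6426
Sum = 15.9894
Softmax = [0.0077, 0.014, 0.9783]
p[1] = 0.2231/15.9894 = 0.014

0.014


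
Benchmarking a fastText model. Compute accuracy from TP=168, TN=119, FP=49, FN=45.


Accuracy = (TP+TN)/(TP+TN+FP+FN)
= (168+119)/(381)
= 287/381 = 75.33%

75.33%


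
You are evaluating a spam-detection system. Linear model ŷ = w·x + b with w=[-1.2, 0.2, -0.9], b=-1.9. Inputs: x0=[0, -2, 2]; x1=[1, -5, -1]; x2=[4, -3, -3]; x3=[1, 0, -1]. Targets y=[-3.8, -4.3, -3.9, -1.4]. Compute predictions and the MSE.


ŷ0 = (-1.2)·(0) + (0.2)·(-2) + (-0.9)·(2) - 1.9 = -4.1
ŷ1 = (-1.2)·(1) + (0.2)·(-5) + (-0.9)·(-1) - 1.9 = -3.2
ŷ2 = (-1.2)·(4) + (0.2)·(-3) + (-0.9)·(-3) - 1.9 = -4.6
ŷ3 = (-1.2)·(1) + (0.2)·(0) + (-0.9)·(-1) - 1.9 = -2.2
errors² = [0.09, 1.21, 0.49, 0.64]
MSE = 2.4300/4 = 0.6075

0.6075


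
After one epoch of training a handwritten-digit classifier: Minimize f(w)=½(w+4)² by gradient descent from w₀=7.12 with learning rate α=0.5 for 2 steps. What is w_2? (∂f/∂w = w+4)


step 1: grad = 7.12+4 = 11.12; w = 7.12 - 0.5·(11.12) = 1.56
step 2: grad = 1.56+4 = 5.56; w = 1.56 - 0.5·(5.56) = -1.22

-1.22


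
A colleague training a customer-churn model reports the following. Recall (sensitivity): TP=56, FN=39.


Recall = TP/(TP+FN)
= 56/(56+39)
= 56/95 = 58.95%

58.95%


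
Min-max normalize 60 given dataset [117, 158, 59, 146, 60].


min=59, max=158
(60-59)/(158-59) = 1/99 = 0.0101

0.0101


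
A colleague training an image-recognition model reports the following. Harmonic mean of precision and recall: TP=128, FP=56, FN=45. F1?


Precision = 128/184 = 0.6957
Recall = 128/173 = 0.7399
F1 = 2·P·R/(P+R) = 2·TP/(2·TP+FP+FN) = 256/(256+56+45) = 256/357 = 0.7171

0.7171


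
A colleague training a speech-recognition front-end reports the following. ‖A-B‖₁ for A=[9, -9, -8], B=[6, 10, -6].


d = |9-6| + |-9-10| + |-8+ 6|
  = 3 + 19 + 2
  = 24

24


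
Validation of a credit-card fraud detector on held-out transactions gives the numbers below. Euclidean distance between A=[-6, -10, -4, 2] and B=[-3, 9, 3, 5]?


d = √((-6+ 3)² + (-10-9)² + (-4-3)² + (2-5)²)
  = √(9 + 361 + 49 + 9)
  = √428 = 20.6882

20.6882


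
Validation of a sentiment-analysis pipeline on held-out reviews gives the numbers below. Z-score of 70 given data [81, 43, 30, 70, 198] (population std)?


μ = 84.4, σ = 59.661
z = (70 - 84.4)/59.661 = -0.2414

-0.2414


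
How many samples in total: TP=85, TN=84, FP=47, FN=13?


Total = TP + TN + FP + FN
= 85 + 84 + 47 + 13
= 229
(Predicted positive: 132, predicted negative: 97)

229


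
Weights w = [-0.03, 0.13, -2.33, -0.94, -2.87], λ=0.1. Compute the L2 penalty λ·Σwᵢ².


‖w‖₂² = (-0.03)² + (0.13)² + (-2.33)² + (-0.94)² + (-2.87)²
     = 0.0009 + 0.0169 + 5.4289 + 0.8836 + 8.2369
     = 14.5672
λ·‖w‖₂² = 0.1·14.5672 = 1.45672

1.45672


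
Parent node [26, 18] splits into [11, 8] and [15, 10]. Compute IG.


Parent = [26, 18], H_parent = 0.976
H_left = 0.9819 (n=19), H_right = 0.971 (n=25)
H_children = (19/44)·0.9819 + (25/44)·0.971 = 0.9757
IG = 0.976 - 0.9757 = 0.0003

0.0003


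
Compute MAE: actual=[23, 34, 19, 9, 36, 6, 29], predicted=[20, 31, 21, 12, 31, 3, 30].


Absolute errors: |23-20|=3, |34-31|=3, |19-21|=2, |9-12|=3, |36-31|=5, |6-3|=3, |29-30|=1
Sum = 20
MAE = 20/7 = 20/7

20/7


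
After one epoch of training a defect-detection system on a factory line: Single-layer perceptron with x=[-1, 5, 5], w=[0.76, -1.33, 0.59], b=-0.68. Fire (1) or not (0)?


z = (-1)·(0.76) + (5)·(-1.33) + (5)·(0.59) - 0.68
  = -5.14
step(z) = 0 (z<0)

0


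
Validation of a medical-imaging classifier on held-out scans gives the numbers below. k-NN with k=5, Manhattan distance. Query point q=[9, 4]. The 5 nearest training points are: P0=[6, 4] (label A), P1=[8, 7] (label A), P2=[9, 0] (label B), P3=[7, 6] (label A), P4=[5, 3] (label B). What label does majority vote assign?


d(q,P0) = 3  (label A)
d(q,P1) = 4  (label A)
d(q,P2) = 4  (label B)
d(q,P3) = 4  (label A)
d(q,P4) = 5  (label B)
Votes: A=3, B=2
Majority → A

A


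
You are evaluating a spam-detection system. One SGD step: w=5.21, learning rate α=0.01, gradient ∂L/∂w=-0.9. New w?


w_new = w - α·∇
= 5.21 - 0.01·-0.9
= 5.21 + 0.009
= 5.219

5.219


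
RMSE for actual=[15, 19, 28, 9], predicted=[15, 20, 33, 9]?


MSE = 26/4 = 6.5
RMSE = √(26/4) = 2.5495

2.5495


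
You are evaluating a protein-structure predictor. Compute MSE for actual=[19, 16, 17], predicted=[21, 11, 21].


Squared errors: (19-21)²=4, (16-11)²=25, (17-21)²=16
Sum = 45
MSE = 45/3 = 15

15


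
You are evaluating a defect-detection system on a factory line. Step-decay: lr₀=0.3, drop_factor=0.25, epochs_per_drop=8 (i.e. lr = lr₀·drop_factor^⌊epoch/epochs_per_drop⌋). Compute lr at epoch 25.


n_drops = ⌊25/8⌋ = 3
lr = 0.3·0.25^3 = 0.3·0.015625 = 0.0046875

0.0046875


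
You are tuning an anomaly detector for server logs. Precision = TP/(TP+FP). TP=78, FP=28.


Precision = TP/(TP+FP)
= 78/(78+28)
= 78/106 = 73.58%

73.58%


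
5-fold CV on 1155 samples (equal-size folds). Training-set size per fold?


Fold size = 1155/5 = 231
Training per fold = 1155 - 231 = 924

924


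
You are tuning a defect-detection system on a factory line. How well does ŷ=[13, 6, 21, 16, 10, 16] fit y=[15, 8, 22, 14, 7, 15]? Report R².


ȳ = 13.5
SS_res = Σ(y-ŷ)² = 23
SS_tot = Σ(y-ȳ)² = 149.5
R² = 1 - SS_res/SS_tot = 1 - 0.1538 = 0.8462

0.8462


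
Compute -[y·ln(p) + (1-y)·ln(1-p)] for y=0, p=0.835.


BCE = -[y·ln(p) + (1-y)·ln(1-p)]
= -0 - 1·ln(1-0.835)
= -ln(0.165) = 1.8018

1.8018


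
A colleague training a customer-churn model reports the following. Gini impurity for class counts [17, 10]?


Probabilities: [17/27, 10/27] ≈ [0.6296, 0.3704]
Σpᵢ² = (289 + 100)/27² = 389/729
Gini = 1 - Σpᵢ² = 1 - 389/729 = 0.4664

0.4664


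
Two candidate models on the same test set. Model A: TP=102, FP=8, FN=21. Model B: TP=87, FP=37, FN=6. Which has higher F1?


Model A: P=102/110=0.9273, R=102/123=0.8293, F1=2PR/(P+R)=2TP/(2TP+FP+FN)=204/233=0.8755
Model B: P=87/124=0.7016, R=87/93=0.9355, F1=2PR/(P+R)=2TP/(2TP+FP+FN)=174/217=0.8018
0.8755 > 0.8018 → Model A

Model A


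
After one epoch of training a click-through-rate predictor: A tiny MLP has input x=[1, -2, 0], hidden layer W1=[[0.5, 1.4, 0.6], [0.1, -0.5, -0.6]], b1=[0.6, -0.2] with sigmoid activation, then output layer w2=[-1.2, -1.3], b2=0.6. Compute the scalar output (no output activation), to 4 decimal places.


z1[0] = (0.5)·(1) + (1.4)·(-2) + (0.6)·(0) + 0.6 = -1.7
z1[1] = (0.1)·(1) + (-0.5)·(-2) + (-0.6)·(0) - 0.2 = 0.9
h = sigmoid(z1) = [0.1545, 0.7109]
output = (-1.2)·(0.1545) + (-1.3)·(0.7109) + 0.6 = -0.5096

-0.5096


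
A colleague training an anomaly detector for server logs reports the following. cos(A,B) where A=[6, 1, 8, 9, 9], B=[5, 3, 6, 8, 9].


A·B = 6·5 + 1·3 + 8·6 + 9·8 + 9·9 = 234
‖A‖ = √263 = 16.2173, ‖B‖ = √215 = 14.6629
cos = 234/(√263·√215) = 234/√56545 = 0.9841

0.9841


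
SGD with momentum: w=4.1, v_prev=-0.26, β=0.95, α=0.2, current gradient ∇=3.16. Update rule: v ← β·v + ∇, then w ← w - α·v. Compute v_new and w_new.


v_new = 0.95·-0.26 + 3.16 = -0.247 + 3.16 = 2.913
w_new = 4.1 - 0.2·2.913 = 4.1 - 0.5826 = 3.5174

v_new=2.913, w_new=3.5174


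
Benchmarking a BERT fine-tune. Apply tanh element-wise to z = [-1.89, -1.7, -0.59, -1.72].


tanh(-1.89) = -0.9554
tanh(-1.7) = -0.9354
tanh(-0.59) = -0.5299
tanh(-1.72) = -0.9379
result = [-0.9554, -0.9354, -0.5299, -0.9379]

[-0.9554, -0.9354, -0.5299, -0.9379]


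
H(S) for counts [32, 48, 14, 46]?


Probabilities: [32/140, 48/140, 14/140, 46/140] ≈ [0.2286, 0.3429, 0.1, 0.3286]
H = -((32/140)·log₂(32/140) + (48/140)·log₂(48/140) + (14/140)·log₂(14/140) + (46/140)·log₂(46/140))
  = 1.876 bits

1.876 bits


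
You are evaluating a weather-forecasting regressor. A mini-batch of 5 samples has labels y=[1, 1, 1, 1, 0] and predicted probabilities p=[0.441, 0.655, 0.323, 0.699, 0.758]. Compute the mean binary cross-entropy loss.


L[0] = -ln(0.441) = 0.8187
L[1] = -ln(0.655) = 0.4231
L[2] = -ln(0.323) = 1.1301
L[3] = -ln(0.699) = 0.3581
L[4] = -ln(1-0.758) = -ln(0.242) = 1.4188
mean = (0.8187 + 0.4231 + 1.1301 + 0.3581 + 1.4188)/5 = 0.8298

0.8298


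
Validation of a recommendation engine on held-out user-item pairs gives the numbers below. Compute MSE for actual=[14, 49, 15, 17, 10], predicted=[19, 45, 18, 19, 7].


Squared errors: (14-19)²=25, (49-45)²=16, (15-18)²=9, (17-19)²=4, (10-7)²=9
Sum = 63
MSE = 63/5 = 63/5

63/5


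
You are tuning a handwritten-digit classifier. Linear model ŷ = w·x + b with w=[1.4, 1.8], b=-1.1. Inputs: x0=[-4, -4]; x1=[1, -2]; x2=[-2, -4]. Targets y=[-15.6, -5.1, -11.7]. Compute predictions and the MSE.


ŷ0 = (1.4)·(-4) + (1.8)·(-4) - 1.1 = -13.9
ŷ1 = (1.4)·(1) + (1.8)·(-2) - 1.1 = -3.3
ŷ2 = (1.4)·(-2) + (1.8)·(-4) - 1.1 = -11.1
errors² = [2.89, 3.24, 0.36]
MSE = 6.4900/3 = 2.1633

2.1633


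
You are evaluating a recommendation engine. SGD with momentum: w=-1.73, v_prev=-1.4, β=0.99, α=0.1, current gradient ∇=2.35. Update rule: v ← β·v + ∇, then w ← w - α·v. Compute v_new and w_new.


v_new = 0.99·-1.4 + 2.35 = -1.386 + 2.35 = 0.964
w_new = -1.73 - 0.1·0.964 = -1.73 - 0.0964 = -1.8264

v_new=0.964, w_new=-1.8264


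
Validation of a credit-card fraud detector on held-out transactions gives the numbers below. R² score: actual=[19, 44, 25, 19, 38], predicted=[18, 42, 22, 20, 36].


ȳ = 29
SS_res = Σ(y-ŷ)² = 19
SS_tot = Σ(y-ȳ)² = 522
R² = 1 - SS_res/SS_tot = 1 - 0.0364 = 0.9636

0.9636


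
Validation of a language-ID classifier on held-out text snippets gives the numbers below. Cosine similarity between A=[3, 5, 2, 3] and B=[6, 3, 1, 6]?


A·B = 3·6 + 5·3 + 2·1 + 3·6 = 53
‖A‖ = √47 = 6.8557, ‖B‖ = √82 = 9.0554
cos = 53/(√47·√82) = 53/√3854 = 0.8537

0.8537


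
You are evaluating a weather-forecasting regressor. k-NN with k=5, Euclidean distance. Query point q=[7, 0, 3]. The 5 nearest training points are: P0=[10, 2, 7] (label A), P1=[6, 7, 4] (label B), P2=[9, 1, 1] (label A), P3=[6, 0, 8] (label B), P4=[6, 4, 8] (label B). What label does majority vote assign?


d(q,P0) = 5.3852  (label A)
d(q,P1) = 7.1414  (label B)
d(q,P2) = 3.0  (label A)
d(q,P3) = 5.099  (label B)
d(q,P4) = 6.4807  (label B)
Votes: A=2, B=3
Majority → B

B


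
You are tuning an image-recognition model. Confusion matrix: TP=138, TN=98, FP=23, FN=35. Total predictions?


Total = TP + TN + FP + FN
= 138 + 98 + 23 + 35
= 294
(Predicted positive: 161, predicted negative: 133)

294


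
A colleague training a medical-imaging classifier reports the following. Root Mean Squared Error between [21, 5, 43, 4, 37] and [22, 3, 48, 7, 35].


MSE = 43/5 = 8.6
RMSE = √(43/5) = 2.9326

2.9326


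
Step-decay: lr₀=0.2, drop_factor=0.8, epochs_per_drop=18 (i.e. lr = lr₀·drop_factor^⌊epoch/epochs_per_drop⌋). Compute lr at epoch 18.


n_drops = ⌊18/18⌋ = 1
lr = 0.2·0.8^1 = 0.2·0.8 = 0.16

0.16


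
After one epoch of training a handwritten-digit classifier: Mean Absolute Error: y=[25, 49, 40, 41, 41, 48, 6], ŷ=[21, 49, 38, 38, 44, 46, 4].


Absolute errors: |25-21|=4, |49-49|=0, |40-38|=2, |41-38|=3, |41-44|=3, |48-46|=2, |6-4|=2
Sum = 16
MAE = 16/7 = 16/7

16/7


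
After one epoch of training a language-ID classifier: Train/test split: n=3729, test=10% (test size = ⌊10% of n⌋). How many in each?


Test = ⌊3729·10/100⌋ = 372
Train = 3729 - 372 = 3357

Train: 3357, Test: 372


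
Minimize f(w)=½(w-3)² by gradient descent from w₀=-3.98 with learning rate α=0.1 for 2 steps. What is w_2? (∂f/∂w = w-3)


step 1: grad = -3.98-3 = -6.98; w = -3.98 - 0.1·(-6.98) = -3.282
step 2: grad = -3.282-3 = -6.282; w = -3.282 - 0.1·(-6.282) = -2.6538

-2.6538


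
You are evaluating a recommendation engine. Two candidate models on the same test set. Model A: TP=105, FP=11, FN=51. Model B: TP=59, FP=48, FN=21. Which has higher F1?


Model A: P=105/116=0.9052, R=105/156=0.6731, F1=2PR/(P+R)=2TP/(2TP+FP+FN)=210/272=0.7721
Model B: P=59/107=0.5514, R=59/80=0.7375, F1=2PR/(P+R)=2TP/(2TP+FP+FN)=118/187=0.631
0.7721 > 0.631 → Model A

Model A


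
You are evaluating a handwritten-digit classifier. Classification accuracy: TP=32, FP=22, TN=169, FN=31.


Accuracy = (TP+TN)/(TP+TN+FP+FN)
= (32+169)/(254)
= 201/254 = 79.13%

79.13%


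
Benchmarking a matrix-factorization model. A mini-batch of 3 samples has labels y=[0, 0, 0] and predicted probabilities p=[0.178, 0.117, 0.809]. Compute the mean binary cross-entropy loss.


L[0] = -ln(1-0.178) = -ln(0.822) = 0.196
L[1] = -ln(1-0.117) = -ln(0.883) = 0.1244
L[2] = -ln(1-0.809) = -ln(0.191) = 1.6555
mean = (0.196 + 0.1244 + 1.6555)/3 = 0.6586

0.6586


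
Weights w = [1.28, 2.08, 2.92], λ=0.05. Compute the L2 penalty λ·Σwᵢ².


‖w‖₂² = (1.28)² + (2.08)² + (2.92)²
     = 1.6384 + 4.3264 + 8.5264
     = 14.4912
λ·‖w‖₂² = 0.05·14.4912 = 0.72456

0.72456


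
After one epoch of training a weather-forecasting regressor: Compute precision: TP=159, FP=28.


Precision = TP/(TP+FP)
= 159/(159+28)
= 159/187 = 85.03%

85.03%


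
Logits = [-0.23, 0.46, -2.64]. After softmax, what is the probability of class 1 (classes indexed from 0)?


Exponentials: e^-0.23=0.7945, e^0.46=1.5841, e^-2.64=0.0714
Sum = 2.45
Softmax = [0.3243, 0.6466, 0.0291]
p[1] = 1.5841/2.45 = 0.6466

0.6466


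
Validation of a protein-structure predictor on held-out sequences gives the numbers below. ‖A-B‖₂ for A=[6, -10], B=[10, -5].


d = √((6-10)² + (-10+ 5)²)
  = √(16 + 25)
  = √41 = 6.4031

6.4031


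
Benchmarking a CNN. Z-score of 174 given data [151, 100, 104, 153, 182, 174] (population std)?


μ = 144, σ = 31.6491
z = (174 - 144)/31.6491 = 0.9479

0.9479


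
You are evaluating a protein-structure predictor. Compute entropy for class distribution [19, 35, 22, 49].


Probabilities: [19/125, 35/125, 22/125, 49/125] ≈ [0.152, 0.28, 0.176, 0.392]
H = -((19/125)·log₂(19/125) + (35/125)·log₂(35/125) + (22/125)·log₂(22/125) + (49/125)·log₂(49/125))
  = 1.8981 bits

1.8981 bits


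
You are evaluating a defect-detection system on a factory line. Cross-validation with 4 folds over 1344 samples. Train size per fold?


Fold size = 1344/4 = 336
Training per fold = 1344 - 336 = 1008

1008


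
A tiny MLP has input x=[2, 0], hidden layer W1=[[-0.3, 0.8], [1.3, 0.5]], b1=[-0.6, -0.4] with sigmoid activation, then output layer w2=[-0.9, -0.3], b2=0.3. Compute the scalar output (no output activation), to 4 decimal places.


z1[0] = (-0.3)·(2) + (0.8)·(0) - 0.6 = -1.2
z1[1] = (1.3)·(2) + (0.5)·(0) - 0.4 = 2.2
h = sigmoid(z1) = [0.2315, 0.9002]
output = (-0.9)·(0.2315) + (-0.3)·(0.9002) + 0.3 = -0.1784

-0.1784


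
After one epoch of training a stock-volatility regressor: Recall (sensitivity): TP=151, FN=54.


Recall = TP/(TP+FN)
= 151/(151+54)
= 151/205 = 73.66%

73.66%


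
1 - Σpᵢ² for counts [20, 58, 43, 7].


Probabilities: [20/128, 58/128, 43/128, 7/128] ≈ [0.1562, 0.4531, 0.3359, 0.0547]
Σpᵢ² = (400 + 3364 + 1849 + 49)/128² = 5662/16384
Gini = 1 - Σpᵢ² = 1 - 5662/16384 = 0.6544

0.6544


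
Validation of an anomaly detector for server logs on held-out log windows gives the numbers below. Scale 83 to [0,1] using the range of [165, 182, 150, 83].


min=83, max=182
(83-83)/(182-83) = 0/99 = 0.0

0.0


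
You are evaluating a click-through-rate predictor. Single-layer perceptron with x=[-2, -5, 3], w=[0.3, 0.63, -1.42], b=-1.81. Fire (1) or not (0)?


z = (-2)·(0.3) + (-5)·(0.63) + (3)·(-1.42) - 1.81
  = -9.82
step(z) = 0 (z<0)

0


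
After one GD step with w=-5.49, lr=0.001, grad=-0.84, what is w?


w_new = w - α·∇
= -5.49 - 0.001·-0.84
= -5.49 + 0.00084
= -5.48916

-5.48916


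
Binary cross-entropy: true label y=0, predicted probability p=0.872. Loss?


BCE = -[y·ln(p) + (1-y)·ln(1-p)]
= -0 - 1·ln(1-0.872)
= -ln(0.128) = 2.0557

2.0557


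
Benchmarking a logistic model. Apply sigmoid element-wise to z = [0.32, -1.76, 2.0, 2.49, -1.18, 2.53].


σ(0.32) = 1/(1+e^-0.32) = 0.5793
σ(-1.76) = 1/(1+e^1.76) = 0.1468
σ(2.0) = 1/(1+e^-2.0) = 0.8808
σ(2.49) = 1/(1+e^-2.49) = 0.9234
σ(-1.18) = 1/(1+e^1.18) = 0.2351
σ(2.53) = 1/(1+e^-2.53) = 0.9262
result = [0.5793, 0.1468, 0.8808, 0.9234, 0.2351, 0.9262]

[0.5793, 0.1468, 0.8808, 0.9234, 0.2351, 0.9262]


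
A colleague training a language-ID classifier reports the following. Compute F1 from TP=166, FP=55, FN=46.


Precision = 166/221 = 0.7511
Recall = 166/212 = 0.783
F1 = 2·P·R/(P+R) = 2·TP/(2·TP+FP+FN) = 332/(332+55+46) = 332/433 = 0.7667

0.7667


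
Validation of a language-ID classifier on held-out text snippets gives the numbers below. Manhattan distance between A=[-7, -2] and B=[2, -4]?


d = |-7-2| + |-2+ 4|
  = 9 + 2
  = 11

11


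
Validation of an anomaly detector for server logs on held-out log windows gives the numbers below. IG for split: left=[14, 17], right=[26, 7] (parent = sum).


Parent = [40, 24], H_parent = 0.9544
H_left = 0.9932 (n=31), H_right = 0.7455 (n=33)
H_children = (31/64)·0.9932 + (33/64)·0.7455 = 0.8655
IG = 0.9544 - 0.8655 = 0.0889

0.0889


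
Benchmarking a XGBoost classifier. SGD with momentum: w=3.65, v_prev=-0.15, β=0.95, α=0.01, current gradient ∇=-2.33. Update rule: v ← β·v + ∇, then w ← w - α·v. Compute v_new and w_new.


v_new = 0.95·-0.15 - 2.33 = -0.1425 - 2.33 = -2.4725
w_new = 3.65 - 0.01·-2.4725 = 3.65 + 0.024725 = 3.674725

v_new=-2.4725, w_new=3.674725


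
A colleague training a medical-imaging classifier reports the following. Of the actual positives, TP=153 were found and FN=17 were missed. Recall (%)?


Recall = TP/(TP+FN)
= 153/(153+17)
= 153/170 = 90.0%

90.0%


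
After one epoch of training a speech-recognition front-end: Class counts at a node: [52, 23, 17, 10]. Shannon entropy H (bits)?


Probabilities: [52/102, 23/102, 17/102, 10/102] ≈ [0.5098, 0.2255, 0.1667, 0.098]
H = -((52/102)·log₂(52/102) + (23/102)·log₂(23/102) + (17/102)·log₂(17/102) + (10/102)·log₂(10/102))
  = 1.7394 bits

1.7394 bits


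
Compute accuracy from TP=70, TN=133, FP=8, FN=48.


Accuracy = (TP+TN)/(TP+TN+FP+FN)
= (70+133)/(259)
= 203/259 = 78.38%

78.38%


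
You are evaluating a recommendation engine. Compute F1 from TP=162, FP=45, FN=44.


Precision = 162/207 = 0.7826
Recall = 162/206 = 0.7864
F1 = 2·P·R/(P+R) = 2·TP/(2·TP+FP+FN) = 324/(324+45+44) = 324/413 = 0.7845

0.7845


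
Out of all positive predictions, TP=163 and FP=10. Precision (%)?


Precision = TP/(TP+FP)
= 163/(163+10)
= 163/173 = 94.22%

94.22%


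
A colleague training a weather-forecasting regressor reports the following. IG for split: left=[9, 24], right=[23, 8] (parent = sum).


Parent = [32, 32], H_parent = 1
H_left = 0.8454 (n=33), H_right = 0.8238 (n=31)
H_children = (33/64)·0.8454 + (31/64)·0.8238 = 0.8349
IG = 1 - 0.8349 = 0.1651

0.1651


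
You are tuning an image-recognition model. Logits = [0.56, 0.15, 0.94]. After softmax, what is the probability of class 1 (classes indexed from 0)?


Exponentials: e^0.56=1.7507, e^0.15=1.1618, e^0.94=2.56
Sum = 5.4725
Softmax = [0.3199, 0.2123, 0.4678]
p[1] = 1.1618/5.4725 = 0.2123

0.2123


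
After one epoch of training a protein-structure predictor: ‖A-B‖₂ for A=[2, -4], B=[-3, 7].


d = √((2+ 3)² + (-4-7)²)
  = √(25 + 121)
  = √146 = 12.083

12.083


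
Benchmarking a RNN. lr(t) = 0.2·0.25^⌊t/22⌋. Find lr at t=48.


n_drops = ⌊48/22⌋ = 2
lr = 0.2·0.25^2 = 0.2·0.0625 = 0.0125

0.0125


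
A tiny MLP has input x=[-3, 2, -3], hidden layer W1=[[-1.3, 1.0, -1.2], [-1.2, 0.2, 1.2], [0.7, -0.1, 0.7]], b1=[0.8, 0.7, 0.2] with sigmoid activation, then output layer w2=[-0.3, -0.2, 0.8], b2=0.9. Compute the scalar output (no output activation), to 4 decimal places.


z1[0] = (-1.3)·(-3) + (1.0)·(2) + (-1.2)·(-3) + 0.8 = 10.3
z1[1] = (-1.2)·(-3) + (0.2)·(2) + (1.2)·(-3) + 0.7 = 1.1
z1[2] = (0.7)·(-3) + (-0.1)·(2) + (0.7)·(-3) + 0.2 = -4.2
h = sigmoid(z1) = [1.0, 0.7503, 0.0148]
output = (-0.3)·(1.0) + (-0.2)·(0.7503) + (0.8)·(0.0148) + 0.9 = 0.4618

0.4618


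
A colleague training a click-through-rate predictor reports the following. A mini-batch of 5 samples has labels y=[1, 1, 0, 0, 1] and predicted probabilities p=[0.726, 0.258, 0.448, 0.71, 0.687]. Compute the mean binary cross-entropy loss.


L[0] = -ln(0.726) = 0.3202
L[1] = -ln(0.258) = 1.3548
L[2] = -ln(1-0.448) = -ln(0.552) = 0.5942
L[3] = -ln(1-0.71) = -ln(0.29) = 1.2379
L[4] = -ln(0.687) = 0.3754
mean = (0.3202 + 1.3548 + 0.5942 + 1.2379 + 0.3754)/5 = 0.7765

0.7765


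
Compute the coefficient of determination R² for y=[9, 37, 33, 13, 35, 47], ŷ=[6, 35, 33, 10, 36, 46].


ȳ = 29
SS_res = Σ(y-ŷ)² = 24
SS_tot = Σ(y-ȳ)² = 1096
R² = 1 - SS_res/SS_tot = 1 - 0.0219 = 0.9781

0.9781


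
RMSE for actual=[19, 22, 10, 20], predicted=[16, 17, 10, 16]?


MSE = 50/4 = 12.5
RMSE = √(50/4) = 3.5355

3.5355


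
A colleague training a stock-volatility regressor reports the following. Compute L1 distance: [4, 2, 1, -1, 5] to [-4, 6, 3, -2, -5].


d = |4+ 4| + |2-6| + |1-3| + |-1+ 2| + |5+ 5|
  = 8 + 4 + 2 + 1 + 10
  = 25

25


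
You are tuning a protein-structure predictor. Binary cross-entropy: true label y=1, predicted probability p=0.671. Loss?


BCE = -[y·ln(p) + (1-y)·ln(1-p)]
= -1·ln(0.671) - 0
= -ln(0.671) = 0.399

0.399


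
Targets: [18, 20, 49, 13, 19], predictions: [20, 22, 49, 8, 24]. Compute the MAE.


Absolute errors: |18-20|=2, |20-22|=2, |49-49|=0, |13-8|=5, |19-24|=5
Sum = 14
MAE = 14/5 = 14/5

14/5


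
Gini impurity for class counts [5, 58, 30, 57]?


Probabilities: [5/150, 58/150, 30/150, 57/150] ≈ [0.0333, 0.3867, 0.2, 0.38]
Σpᵢ² = (25 + 3364 + 900 + 3249)/150² = 7538/22500
Gini = 1 - Σpᵢ² = 1 - 7538/22500 = 0.665

0.665


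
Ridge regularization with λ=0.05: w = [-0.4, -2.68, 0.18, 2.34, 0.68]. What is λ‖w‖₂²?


‖w‖₂² = (-0.4)² + (-2.68)² + (0.18)² + (2.34)² + (0.68)²
     = 0.16 + 7.1824 + 0.0324 + 5.4756 + 0.4624
     = 13.3128
λ·‖w‖₂² = 0.05·13.3128 = 0.66564

0.66564


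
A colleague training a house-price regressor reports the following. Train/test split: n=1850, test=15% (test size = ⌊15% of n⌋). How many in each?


Test = ⌊1850·15/100⌋ = 277
Train = 1850 - 277 = 1573

Train: 1573, Test: 277


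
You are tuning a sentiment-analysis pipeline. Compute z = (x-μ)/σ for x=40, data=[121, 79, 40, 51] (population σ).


μ = 72.75, σ = 31.276
z = (40 - 72.75)/31.276 = -1.0471

-1.0471


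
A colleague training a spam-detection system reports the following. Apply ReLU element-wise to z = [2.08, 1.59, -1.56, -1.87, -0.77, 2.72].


ReLU(2.08) = max(0, 2.08) = 2.08
ReLU(1.59) = max(0, 1.59) = 1.59
ReLU(-1.56) = max(0, -1.56) = 0.0
ReLU(-1.87) = max(0, -1.87) = 0.0
ReLU(-0.77) = max(0, -0.77) = 0.0
ReLU(2.72) = max(0, 2.72) = 2.72
result = [2.08, 1.59, 0.0, 0.0, 0.0, 2.72]

[2.08, 1.59, 0.0, 0.0, 0.0, 2.72]


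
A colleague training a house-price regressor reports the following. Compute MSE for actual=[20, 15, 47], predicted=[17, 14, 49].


Squared errors: (20-17)²=9, (15-14)²=1, (47-49)²=4
Sum = 14
MSE = 14/3 = 14/3

14/3


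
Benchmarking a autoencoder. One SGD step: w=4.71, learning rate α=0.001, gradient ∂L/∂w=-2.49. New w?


w_new = w - α·∇
= 4.71 - 0.001·-2.49
= 4.71 + 0.00249
= 4.71249

4.71249


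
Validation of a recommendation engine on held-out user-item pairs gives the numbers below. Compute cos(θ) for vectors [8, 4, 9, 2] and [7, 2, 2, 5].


A·B = 8·7 + 4·2 + 9·2 + 2·5 = 92
‖A‖ = √165 = 12.8452, ‖B‖ = √82 = 9.0554
cos = 92/(√165·√82) = 92/√13530 = 0.7909

0.7909


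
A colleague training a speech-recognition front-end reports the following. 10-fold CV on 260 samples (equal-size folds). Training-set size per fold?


Fold size = 260/10 = 26
Training per fold = 260 - 26 = 234

234


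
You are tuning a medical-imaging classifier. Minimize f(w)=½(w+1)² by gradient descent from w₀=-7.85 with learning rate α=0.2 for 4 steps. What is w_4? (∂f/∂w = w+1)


step 1: grad = -7.85+1 = -6.85; w = -7.85 - 0.2·(-6.85) = -6.48
step 2: grad = -6.48+1 = -5.48; w = -6.48 - 0.2·(-5.48) = -5.384
step 3: grad = -5.384+1 = -4.384; w = -5.384 - 0.2·(-4.384) = -4.5072
step 4: grad = -4.5072+1 = -3.5072; w = -4.5072 - 0.2·(-3.5072) = -3.80576

-3.80576
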